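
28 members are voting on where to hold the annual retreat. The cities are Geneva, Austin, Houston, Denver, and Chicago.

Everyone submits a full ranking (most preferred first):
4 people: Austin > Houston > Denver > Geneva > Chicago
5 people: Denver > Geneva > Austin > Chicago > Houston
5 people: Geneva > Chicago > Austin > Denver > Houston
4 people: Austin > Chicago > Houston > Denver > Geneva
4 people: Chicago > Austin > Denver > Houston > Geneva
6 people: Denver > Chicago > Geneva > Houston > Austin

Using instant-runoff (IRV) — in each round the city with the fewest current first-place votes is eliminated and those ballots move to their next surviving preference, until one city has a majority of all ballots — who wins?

Austin

Round 1: Geneva 5, Austin 8, Houston 0, Denver 11, Chicago 4. Houston eliminated.
Round 2: Geneva 5, Austin 8, Denver 11, Chicago 4. Chicago eliminated.
Round 3: Geneva 5, Austin 12, Denver 11. Geneva eliminated.
Round 4: Austin 17, Denver 11. Austin has a majority (≥15).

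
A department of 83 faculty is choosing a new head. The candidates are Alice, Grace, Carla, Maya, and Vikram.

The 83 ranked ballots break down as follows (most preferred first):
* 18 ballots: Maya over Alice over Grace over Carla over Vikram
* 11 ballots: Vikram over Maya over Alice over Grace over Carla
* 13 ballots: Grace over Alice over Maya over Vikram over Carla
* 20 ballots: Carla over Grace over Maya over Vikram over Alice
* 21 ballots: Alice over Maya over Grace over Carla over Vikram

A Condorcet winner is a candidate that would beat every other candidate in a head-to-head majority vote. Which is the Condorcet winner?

Maya vs Alice: 49–34
Maya vs Grace: 50–33
Maya vs Carla: 63–20
Maya vs Vikram: 72–11
Maya beats every other candidate.

Maya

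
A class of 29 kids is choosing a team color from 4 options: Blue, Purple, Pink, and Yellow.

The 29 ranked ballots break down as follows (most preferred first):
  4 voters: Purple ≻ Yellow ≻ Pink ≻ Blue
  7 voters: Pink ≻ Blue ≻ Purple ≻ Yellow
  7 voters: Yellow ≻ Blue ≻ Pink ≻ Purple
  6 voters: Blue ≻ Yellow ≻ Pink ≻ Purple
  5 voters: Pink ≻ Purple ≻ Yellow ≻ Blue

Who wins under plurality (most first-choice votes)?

Pink

First-place votes: Blue 6, Purple 4, Pink 12, Yellow 7.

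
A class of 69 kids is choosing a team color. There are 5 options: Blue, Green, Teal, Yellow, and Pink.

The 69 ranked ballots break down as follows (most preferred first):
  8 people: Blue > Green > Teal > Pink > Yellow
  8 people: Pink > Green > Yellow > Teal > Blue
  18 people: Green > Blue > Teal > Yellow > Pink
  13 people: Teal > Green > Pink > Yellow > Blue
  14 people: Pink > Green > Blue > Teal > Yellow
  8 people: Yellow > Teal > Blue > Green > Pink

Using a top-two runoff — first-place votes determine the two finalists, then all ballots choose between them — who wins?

Round 1 first-place votes: Blue 8, Green 18, Teal 13, Yellow 8, Pink 22. Pink and Green advance.
Runoff: Pink is ranked above Green on 22 ballots, Green above Pink on 47.

Green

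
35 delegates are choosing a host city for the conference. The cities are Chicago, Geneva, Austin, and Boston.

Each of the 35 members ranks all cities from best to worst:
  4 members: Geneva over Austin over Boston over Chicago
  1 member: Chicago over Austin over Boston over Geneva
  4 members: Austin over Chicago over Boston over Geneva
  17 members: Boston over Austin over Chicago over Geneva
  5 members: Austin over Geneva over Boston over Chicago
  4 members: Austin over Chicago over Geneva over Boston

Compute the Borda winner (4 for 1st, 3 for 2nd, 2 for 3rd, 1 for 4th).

Chicago: 4×1 + 1×4 + 4×3 + 17×2 + 5×1 + 4×3 = 71
Geneva: 4×4 + 1×1 + 4×1 + 17×1 + 5×3 + 4×2 = 61
Austin: 4×3 + 1×3 + 4×4 + 17×3 + 5×4 + 4×4 = 118
Boston: 4×2 + 1×2 + 4×2 + 17×4 + 5×2 + 4×1 = 100

Austin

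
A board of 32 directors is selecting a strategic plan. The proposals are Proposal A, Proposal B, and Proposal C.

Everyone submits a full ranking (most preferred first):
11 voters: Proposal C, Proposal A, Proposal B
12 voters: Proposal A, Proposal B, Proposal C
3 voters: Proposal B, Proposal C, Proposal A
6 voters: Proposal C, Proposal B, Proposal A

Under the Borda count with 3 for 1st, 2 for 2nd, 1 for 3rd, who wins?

Proposal A: 11×2 + 12×3 + 3×1 + 6×1 = 67
Proposal B: 11×1 + 12×2 + 3×3 + 6×2 = 56
Proposal C: 11×3 + 12×1 + 3×2 + 6×3 = 69

Proposal C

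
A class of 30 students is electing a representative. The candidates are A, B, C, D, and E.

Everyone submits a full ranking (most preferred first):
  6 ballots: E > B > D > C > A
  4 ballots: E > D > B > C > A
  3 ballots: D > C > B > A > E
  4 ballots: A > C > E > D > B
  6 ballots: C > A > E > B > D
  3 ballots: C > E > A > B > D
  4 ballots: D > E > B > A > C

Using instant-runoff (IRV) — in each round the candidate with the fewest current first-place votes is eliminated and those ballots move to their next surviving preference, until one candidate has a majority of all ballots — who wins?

C

Round 1: A 4, B 0, C 9, D 7, E 10. B eliminated.
Round 2: A 4, C 9, D 7, E 10. A eliminated.
Round 3: C 13, D 7, E 10. D eliminated.
Round 4: C 16, E 14. C has a majority (≥16).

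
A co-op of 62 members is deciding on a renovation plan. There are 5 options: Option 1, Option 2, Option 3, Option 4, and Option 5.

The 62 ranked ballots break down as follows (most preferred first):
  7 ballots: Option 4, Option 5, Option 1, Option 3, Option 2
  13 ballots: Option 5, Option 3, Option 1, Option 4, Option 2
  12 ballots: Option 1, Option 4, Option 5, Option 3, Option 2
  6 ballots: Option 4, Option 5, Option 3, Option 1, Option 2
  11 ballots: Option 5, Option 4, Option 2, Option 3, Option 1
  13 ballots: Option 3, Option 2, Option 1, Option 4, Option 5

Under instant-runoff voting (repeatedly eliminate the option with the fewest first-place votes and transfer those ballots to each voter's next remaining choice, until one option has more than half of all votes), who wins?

Round 1: Option 1 12, Option 2 0, Option 3 13, Option 4 13, Option 5 24. Option 2 eliminated.
Round 2: Option 1 12, Option 3 13, Option 4 13, Option 5 24. Option 1 eliminated.
Round 3: Option 3 13, Option 4 25, Option 5 24. Option 3 eliminated.
Round 4: Option 4 38, Option 5 24. Option 4 has a majority (≥32).

Option 4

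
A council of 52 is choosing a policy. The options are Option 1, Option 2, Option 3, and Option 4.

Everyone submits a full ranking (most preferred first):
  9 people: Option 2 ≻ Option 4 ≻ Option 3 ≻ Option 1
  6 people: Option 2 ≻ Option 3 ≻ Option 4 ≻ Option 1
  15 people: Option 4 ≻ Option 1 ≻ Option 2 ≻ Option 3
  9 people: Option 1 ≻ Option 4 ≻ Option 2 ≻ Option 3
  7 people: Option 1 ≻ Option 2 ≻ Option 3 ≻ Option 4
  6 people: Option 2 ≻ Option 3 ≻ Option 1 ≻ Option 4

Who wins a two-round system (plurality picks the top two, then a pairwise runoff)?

Round 1 first-place votes: Option 1 16, Option 2 21, Option 3 0, Option 4 15. Option 2 and Option 1 advance.
Runoff: Option 2 is ranked above Option 1 on 21 ballots, Option 1 above Option 2 on 31.

Option 1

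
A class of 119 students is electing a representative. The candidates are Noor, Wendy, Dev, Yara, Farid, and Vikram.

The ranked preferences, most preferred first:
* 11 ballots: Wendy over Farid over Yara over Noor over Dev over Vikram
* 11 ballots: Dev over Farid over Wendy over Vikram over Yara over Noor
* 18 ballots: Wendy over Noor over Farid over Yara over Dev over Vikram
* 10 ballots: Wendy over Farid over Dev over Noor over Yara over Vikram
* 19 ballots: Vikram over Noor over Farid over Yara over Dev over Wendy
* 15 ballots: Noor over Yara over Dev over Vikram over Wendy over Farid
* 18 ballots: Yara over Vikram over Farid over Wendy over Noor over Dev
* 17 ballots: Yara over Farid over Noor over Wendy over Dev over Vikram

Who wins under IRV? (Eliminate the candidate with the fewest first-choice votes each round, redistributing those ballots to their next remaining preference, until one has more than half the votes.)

Round 1: Noor 15, Wendy 39, Dev 11, Yara 35, Farid 0, Vikram 19. Farid eliminated.
Round 2: Noor 15, Wendy 39, Dev 11, Yara 35, Vikram 19. Dev eliminated.
Round 3: Noor 15, Wendy 50, Yara 35, Vikram 19. Noor eliminated.
Round 4: Wendy 50, Yara 50, Vikram 19. Vikram eliminated.
Round 5: Wendy 50, Yara 69. Yara has a majority (≥60).

Yara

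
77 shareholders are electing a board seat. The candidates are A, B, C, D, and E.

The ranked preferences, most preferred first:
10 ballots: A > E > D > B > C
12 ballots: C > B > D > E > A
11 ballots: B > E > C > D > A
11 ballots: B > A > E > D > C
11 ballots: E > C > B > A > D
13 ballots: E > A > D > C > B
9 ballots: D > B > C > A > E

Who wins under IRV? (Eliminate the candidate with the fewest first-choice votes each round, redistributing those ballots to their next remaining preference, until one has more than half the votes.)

Round 1: A 10, B 22, C 12, D 9, E 24. D eliminated.
Round 2: A 10, B 31, C 12, E 24. A eliminated.
Round 3: B 31, C 12, E 34. C eliminated.
Round 4: B 43, E 34. B has a majority (≥39).

B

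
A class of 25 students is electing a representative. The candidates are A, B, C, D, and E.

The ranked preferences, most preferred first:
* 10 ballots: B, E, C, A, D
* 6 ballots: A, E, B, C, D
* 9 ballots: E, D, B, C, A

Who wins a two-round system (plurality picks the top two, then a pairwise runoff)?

E

Round 1 first-place votes: A 6, B 10, C 0, D 0, E 9. B and E advance.
Runoff: B is ranked above E on 10 ballots, E above B on 15.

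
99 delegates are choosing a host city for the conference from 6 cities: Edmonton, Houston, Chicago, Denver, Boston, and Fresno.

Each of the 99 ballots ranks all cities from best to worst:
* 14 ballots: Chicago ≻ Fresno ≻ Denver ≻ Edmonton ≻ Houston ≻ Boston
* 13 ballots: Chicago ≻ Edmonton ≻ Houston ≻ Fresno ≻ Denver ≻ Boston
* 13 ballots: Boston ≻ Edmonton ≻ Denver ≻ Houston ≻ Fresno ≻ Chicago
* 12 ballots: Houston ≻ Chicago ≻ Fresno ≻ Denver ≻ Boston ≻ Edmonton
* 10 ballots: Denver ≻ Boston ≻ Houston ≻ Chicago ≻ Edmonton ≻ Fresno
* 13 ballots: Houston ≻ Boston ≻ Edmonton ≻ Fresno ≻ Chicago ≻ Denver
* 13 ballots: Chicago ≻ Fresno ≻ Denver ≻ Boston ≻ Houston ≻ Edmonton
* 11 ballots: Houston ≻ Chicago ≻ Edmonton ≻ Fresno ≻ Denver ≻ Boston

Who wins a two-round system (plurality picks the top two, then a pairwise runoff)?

Round 1 first-place votes: Edmonton 0, Houston 36, Chicago 40, Denver 10, Boston 13, Fresno 0. Chicago and Houston advance.
Runoff: Chicago is ranked above Houston on 40 ballots, Houston above Chicago on 59.

Houston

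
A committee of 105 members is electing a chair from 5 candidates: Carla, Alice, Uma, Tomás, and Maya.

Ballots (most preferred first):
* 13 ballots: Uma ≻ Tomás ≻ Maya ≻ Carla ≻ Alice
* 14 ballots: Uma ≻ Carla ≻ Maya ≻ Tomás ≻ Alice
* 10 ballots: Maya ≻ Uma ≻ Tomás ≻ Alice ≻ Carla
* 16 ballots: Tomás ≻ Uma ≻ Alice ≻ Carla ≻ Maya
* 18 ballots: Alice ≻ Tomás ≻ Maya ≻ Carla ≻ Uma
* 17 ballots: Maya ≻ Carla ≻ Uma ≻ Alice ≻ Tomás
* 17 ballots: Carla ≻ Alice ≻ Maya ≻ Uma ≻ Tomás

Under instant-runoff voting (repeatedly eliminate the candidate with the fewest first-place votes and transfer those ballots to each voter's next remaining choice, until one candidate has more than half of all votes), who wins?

Uma

Round 1: Carla 17, Alice 18, Uma 27, Tomás 16, Maya 27. Tomás eliminated.
Round 2: Carla 17, Alice 18, Uma 43, Maya 27. Carla eliminated.
Round 3: Alice 35, Uma 43, Maya 27. Maya eliminated.
Round 4: Alice 35, Uma 70. Uma has a majority (≥53).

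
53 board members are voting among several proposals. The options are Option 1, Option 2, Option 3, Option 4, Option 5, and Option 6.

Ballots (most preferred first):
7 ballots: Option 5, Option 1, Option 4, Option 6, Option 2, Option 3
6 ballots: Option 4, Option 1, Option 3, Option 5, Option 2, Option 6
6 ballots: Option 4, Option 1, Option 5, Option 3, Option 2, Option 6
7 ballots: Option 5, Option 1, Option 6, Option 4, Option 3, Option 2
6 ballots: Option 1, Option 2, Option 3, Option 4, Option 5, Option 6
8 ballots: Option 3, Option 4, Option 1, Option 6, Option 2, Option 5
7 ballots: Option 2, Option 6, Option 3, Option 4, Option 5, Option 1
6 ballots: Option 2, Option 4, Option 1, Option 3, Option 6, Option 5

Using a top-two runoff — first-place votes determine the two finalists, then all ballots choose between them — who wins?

Round 1 first-place votes: Option 1 6, Option 2 13, Option 3 8, Option 4 12, Option 5 14, Option 6 0. Option 5 and Option 2 advance.
Runoff: Option 5 is ranked above Option 2 on 26 ballots, Option 2 above Option 5 on 27.

Option 2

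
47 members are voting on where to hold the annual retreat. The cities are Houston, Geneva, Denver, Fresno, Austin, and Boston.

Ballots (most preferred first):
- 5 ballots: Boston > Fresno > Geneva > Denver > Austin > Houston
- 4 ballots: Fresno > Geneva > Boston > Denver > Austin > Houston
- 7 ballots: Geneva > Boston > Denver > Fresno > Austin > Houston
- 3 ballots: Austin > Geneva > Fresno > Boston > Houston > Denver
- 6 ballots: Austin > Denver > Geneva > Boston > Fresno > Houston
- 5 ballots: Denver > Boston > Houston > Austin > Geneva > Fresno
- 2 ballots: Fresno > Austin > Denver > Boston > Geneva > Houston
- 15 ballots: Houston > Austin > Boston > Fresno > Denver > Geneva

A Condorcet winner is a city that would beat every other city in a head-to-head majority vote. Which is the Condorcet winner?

Austin

Austin vs Houston: 27–20
Austin vs Geneva: 31–16
Austin vs Denver: 26–21
Austin vs Fresno: 29–18
Austin vs Boston: 26–21
Austin beats every other city.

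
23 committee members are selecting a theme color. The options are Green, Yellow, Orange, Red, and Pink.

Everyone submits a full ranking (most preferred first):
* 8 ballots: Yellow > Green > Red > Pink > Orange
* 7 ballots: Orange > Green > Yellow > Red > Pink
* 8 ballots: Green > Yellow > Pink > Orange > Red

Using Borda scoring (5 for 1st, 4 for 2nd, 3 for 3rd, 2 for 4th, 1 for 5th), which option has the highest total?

Green

Green: 8×4 + 7×4 + 8×5 = 100
Yellow: 8×5 + 7×3 + 8×4 = 93
Orange: 8×1 + 7×5 + 8×2 = 59
Red: 8×3 + 7×2 + 8×1 = 46
Pink: 8×2 + 7×1 + 8×3 = 47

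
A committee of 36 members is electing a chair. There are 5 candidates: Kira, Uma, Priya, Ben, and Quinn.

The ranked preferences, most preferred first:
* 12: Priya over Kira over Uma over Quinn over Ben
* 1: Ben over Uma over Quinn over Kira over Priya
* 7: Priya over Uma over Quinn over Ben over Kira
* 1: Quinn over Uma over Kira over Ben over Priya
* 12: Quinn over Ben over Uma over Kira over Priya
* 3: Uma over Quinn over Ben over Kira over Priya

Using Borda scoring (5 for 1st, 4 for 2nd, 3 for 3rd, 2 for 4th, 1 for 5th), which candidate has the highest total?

Kira: 12×4 + 1×2 + 7×1 + 1×3 + 12×2 + 3×2 = 90
Uma: 12×3 + 1×4 + 7×4 + 1×4 + 12×3 + 3×5 = 123
Priya: 12×5 + 1×1 + 7×5 + 1×1 + 12×1 + 3×1 = 112
Ben: 12×1 + 1×5 + 7×2 + 1×2 + 12×4 + 3×3 = 90
Quinn: 12×2 + 1×3 + 7×3 + 1×5 + 12×5 + 3×4 = 125

Quinn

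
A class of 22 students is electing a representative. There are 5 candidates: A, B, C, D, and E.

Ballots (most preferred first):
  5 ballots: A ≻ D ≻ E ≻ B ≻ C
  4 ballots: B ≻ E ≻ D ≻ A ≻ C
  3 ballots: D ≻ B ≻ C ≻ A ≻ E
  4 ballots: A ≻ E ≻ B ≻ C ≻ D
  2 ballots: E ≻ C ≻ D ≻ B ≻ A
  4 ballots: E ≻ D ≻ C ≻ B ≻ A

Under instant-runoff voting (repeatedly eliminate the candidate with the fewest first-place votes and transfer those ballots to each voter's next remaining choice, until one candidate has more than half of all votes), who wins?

B

Round 1: A 9, B 4, C 0, D 3, E 6. C eliminated.
Round 2: A 9, B 4, D 3, E 6. D eliminated.
Round 3: A 9, B 7, E 6. E eliminated.
Round 4: A 9, B 13. B has a majority (≥12).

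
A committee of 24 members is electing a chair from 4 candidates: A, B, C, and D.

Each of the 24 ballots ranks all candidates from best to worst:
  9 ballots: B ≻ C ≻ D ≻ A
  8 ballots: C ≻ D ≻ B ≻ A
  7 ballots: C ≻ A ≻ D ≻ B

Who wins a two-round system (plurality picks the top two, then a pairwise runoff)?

C

Round 1 first-place votes: A 0, B 9, C 15, D 0. C and B advance.
Runoff: C is ranked above B on 15 ballots, B above C on 9.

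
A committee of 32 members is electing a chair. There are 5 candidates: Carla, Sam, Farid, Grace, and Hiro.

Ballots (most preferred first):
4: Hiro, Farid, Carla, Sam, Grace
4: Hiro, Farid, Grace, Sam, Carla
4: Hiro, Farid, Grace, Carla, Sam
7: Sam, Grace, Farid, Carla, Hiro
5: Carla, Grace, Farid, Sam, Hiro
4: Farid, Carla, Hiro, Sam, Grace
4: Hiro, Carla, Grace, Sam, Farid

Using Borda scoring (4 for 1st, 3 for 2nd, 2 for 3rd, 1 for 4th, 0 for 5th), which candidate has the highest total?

Farid

Carla: 4×2 + 4×0 + 4×1 + 7×1 + 5×4 + 4×3 + 4×3 = 63
Sam: 4×1 + 4×1 + 4×0 + 7×4 + 5×1 + 4×1 + 4×1 = 49
Farid: 4×3 + 4×3 + 4×3 + 7×2 + 5×2 + 4×4 + 4×0 = 76
Grace: 4×0 + 4×2 + 4×2 + 7×3 + 5×3 + 4×0 + 4×2 = 60
Hiro: 4×4 + 4×4 + 4×4 + 7×0 + 5×0 + 4×2 + 4×4 = 72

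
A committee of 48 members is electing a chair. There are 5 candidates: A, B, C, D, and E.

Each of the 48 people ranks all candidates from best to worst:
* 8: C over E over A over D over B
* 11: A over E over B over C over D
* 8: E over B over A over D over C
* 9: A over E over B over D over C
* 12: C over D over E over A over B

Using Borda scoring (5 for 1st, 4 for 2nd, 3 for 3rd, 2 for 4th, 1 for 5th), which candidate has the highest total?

E

A: 8×3 + 11×5 + 8×3 + 9×5 + 12×2 = 172
B: 8×1 + 11×3 + 8×4 + 9×3 + 12×1 = 112
C: 8×5 + 11×2 + 8×1 + 9×1 + 12×5 = 139
D: 8×2 + 11×1 + 8×2 + 9×2 + 12×4 = 109
E: 8×4 + 11×4 + 8×5 + 9×4 + 12×3 = 188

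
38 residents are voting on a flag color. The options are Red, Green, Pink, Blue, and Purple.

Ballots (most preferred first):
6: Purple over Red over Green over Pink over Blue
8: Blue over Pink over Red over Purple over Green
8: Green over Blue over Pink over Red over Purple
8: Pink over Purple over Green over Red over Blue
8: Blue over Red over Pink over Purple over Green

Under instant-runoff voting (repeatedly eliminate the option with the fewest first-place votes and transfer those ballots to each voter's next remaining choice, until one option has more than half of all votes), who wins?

Green

Round 1: Red 0, Green 8, Pink 8, Blue 16, Purple 6. Red eliminated.
Round 2: Green 8, Pink 8, Blue 16, Purple 6. Purple eliminated.
Round 3: Green 14, Pink 8, Blue 16. Pink eliminated.
Round 4: Green 22, Blue 16. Green has a majority (≥20).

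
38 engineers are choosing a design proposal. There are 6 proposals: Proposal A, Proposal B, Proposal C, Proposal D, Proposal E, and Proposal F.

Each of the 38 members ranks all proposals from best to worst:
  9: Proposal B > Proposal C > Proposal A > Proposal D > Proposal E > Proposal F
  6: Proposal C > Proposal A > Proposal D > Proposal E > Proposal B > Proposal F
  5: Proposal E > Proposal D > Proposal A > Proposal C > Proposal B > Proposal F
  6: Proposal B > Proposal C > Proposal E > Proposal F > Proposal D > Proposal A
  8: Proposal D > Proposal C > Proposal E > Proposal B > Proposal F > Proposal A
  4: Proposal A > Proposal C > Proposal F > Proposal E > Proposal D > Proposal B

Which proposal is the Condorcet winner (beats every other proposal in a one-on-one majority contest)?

Proposal C

Proposal C vs Proposal A: 29–9
Proposal C vs Proposal B: 23–15
Proposal C vs Proposal D: 25–13
Proposal C vs Proposal E: 33–5
Proposal C vs Proposal F: 38–0
Proposal C beats every other proposal.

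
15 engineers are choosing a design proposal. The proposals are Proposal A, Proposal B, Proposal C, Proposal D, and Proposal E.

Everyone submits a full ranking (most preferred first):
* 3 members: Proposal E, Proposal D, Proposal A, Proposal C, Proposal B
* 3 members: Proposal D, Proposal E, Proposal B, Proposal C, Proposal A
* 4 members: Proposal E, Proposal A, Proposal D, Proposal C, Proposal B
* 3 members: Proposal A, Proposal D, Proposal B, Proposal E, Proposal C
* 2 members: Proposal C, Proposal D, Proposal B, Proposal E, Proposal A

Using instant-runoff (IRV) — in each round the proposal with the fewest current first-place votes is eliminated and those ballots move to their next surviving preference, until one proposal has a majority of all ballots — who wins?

Proposal D

Round 1: Proposal A 3, Proposal B 0, Proposal C 2, Proposal D 3, Proposal E 7. Proposal B eliminated.
Round 2: Proposal A 3, Proposal C 2, Proposal D 3, Proposal E 7. Proposal C eliminated.
Round 3: Proposal A 3, Proposal D 5, Proposal E 7. Proposal A eliminated.
Round 4: Proposal D 8, Proposal E 7. Proposal D has a majority (≥8).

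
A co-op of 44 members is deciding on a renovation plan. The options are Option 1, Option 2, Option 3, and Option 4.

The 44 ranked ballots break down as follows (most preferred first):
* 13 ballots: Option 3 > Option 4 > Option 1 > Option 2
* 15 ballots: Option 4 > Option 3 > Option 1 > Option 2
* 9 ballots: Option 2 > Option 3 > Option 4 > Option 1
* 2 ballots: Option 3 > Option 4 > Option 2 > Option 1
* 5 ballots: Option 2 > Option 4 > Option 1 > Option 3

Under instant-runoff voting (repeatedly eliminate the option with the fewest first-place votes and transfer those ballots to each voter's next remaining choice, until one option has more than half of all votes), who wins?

Round 1: Option 1 0, Option 2 14, Option 3 15, Option 4 15. Option 1 eliminated.
Round 2: Option 2 14, Option 3 15, Option 4 15. Option 2 eliminated.
Round 3: Option 3 24, Option 4 20. Option 3 has a majority (≥23).

Option 3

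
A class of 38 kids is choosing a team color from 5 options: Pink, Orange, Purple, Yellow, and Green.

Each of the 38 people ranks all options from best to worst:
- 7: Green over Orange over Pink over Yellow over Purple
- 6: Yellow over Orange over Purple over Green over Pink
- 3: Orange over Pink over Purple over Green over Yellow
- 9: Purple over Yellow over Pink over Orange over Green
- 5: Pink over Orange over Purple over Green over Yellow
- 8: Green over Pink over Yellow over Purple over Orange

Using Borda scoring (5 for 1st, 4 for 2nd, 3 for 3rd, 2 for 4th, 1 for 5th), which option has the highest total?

Pink: 7×3 + 6×1 + 3×4 + 9×3 + 5×5 + 8×4 = 123
Orange: 7×4 + 6×4 + 3×5 + 9×2 + 5×4 + 8×1 = 113
Purple: 7×1 + 6×3 + 3×3 + 9×5 + 5×3 + 8×2 = 110
Yellow: 7×2 + 6×5 + 3×1 + 9×4 + 5×1 + 8×3 = 112
Green: 7×5 + 6×2 + 3×2 + 9×1 + 5×2 + 8×5 = 112

Pink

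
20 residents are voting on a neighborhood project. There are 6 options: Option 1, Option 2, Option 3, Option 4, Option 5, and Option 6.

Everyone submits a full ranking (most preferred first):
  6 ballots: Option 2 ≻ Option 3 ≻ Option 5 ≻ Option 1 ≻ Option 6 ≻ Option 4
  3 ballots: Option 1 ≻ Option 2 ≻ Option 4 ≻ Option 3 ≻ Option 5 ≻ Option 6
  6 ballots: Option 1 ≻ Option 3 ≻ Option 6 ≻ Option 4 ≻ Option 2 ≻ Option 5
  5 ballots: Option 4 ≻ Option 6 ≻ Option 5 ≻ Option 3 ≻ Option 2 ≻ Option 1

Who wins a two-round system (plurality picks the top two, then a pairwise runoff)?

Option 2

Round 1 first-place votes: Option 1 9, Option 2 6, Option 3 0, Option 4 5, Option 5 0, Option 6 0. Option 1 and Option 2 advance.
Runoff: Option 1 is ranked above Option 2 on 9 ballots, Option 2 above Option 1 on 11.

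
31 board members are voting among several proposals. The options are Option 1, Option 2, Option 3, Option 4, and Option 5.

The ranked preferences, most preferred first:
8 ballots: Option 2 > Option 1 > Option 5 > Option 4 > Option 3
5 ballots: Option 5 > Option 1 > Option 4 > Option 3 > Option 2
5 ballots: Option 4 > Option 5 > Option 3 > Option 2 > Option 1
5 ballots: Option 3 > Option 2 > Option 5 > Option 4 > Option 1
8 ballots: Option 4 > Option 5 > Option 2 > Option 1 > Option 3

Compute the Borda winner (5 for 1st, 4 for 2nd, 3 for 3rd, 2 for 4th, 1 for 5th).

Option 1: 8×4 + 5×4 + 5×1 + 5×1 + 8×2 = 78
Option 2: 8×5 + 5×1 + 5×2 + 5×4 + 8×3 = 99
Option 3: 8×1 + 5×2 + 5×3 + 5×5 + 8×1 = 66
Option 4: 8×2 + 5×3 + 5×5 + 5×2 + 8×5 = 106
Option 5: 8×3 + 5×5 + 5×4 + 5×3 + 8×4 = 116

Option 5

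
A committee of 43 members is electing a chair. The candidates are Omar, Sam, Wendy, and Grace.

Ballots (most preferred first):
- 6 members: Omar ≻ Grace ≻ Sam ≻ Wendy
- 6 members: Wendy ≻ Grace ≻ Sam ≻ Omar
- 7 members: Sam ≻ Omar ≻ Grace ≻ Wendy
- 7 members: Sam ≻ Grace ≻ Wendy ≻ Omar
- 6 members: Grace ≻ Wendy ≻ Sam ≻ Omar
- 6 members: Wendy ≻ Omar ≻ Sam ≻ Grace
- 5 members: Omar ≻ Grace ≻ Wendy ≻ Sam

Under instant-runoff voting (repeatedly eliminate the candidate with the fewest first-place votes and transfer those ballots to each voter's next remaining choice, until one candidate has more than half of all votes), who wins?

Wendy

Round 1: Omar 11, Sam 14, Wendy 12, Grace 6. Grace eliminated.
Round 2: Omar 11, Sam 14, Wendy 18. Omar eliminated.
Round 3: Sam 20, Wendy 23. Wendy has a majority (≥22).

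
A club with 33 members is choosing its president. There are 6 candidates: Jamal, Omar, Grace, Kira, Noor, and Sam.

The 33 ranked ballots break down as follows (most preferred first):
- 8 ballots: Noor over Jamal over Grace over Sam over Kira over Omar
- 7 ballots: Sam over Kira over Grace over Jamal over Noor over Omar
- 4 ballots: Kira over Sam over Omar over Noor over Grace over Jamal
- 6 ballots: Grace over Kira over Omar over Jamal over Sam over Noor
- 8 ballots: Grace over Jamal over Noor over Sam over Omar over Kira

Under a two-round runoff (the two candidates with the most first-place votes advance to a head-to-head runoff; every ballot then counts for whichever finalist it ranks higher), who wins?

Round 1 first-place votes: Jamal 0, Omar 0, Grace 14, Kira 4, Noor 8, Sam 7. Grace and Noor advance.
Runoff: Grace is ranked above Noor on 21 ballots, Noor above Grace on 12.

Grace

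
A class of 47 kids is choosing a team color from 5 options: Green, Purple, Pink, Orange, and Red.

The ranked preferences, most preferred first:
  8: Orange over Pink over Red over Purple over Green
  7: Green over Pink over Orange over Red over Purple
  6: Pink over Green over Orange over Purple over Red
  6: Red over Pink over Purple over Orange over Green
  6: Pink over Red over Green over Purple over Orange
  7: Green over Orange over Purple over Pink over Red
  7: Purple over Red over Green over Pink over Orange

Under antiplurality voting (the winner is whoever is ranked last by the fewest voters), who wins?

Pink

Last-place votes: Green 14, Purple 7, Pink 0, Orange 13, Red 13.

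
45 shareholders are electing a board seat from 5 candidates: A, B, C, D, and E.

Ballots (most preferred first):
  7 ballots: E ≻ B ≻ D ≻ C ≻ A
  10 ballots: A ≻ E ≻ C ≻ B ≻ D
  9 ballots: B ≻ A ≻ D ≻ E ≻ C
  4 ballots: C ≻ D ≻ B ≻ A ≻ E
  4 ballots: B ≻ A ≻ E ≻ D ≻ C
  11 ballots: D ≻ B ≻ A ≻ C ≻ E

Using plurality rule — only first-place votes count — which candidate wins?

First-place votes: A 10, B 13, C 4, D 11, E 7.

B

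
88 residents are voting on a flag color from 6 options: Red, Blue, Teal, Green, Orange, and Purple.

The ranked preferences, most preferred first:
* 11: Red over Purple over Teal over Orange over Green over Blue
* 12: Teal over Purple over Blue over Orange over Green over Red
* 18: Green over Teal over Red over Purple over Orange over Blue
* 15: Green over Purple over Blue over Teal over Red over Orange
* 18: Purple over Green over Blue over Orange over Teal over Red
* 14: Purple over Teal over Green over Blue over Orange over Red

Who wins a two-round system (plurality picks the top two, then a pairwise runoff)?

Round 1 first-place votes: Red 11, Blue 0, Teal 12, Green 33, Orange 0, Purple 32. Green and Purple advance.
Runoff: Green is ranked above Purple on 33 ballots, Purple above Green on 55.

Purple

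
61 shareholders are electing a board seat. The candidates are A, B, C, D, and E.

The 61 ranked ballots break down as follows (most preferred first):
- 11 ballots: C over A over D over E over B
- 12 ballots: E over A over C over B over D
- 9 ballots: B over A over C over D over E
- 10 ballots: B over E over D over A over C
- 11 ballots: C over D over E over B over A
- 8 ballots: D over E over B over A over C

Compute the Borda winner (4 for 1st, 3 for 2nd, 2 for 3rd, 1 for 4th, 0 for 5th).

A: 11×3 + 12×3 + 9×3 + 10×1 + 11×0 + 8×1 = 114
B: 11×0 + 12×1 + 9×4 + 10×4 + 11×1 + 8×2 = 115
C: 11×4 + 12×2 + 9×2 + 10×0 + 11×4 + 8×0 = 130
D: 11×2 + 12×0 + 9×1 + 10×2 + 11×3 + 8×4 = 116
E: 11×1 + 12×4 + 9×0 + 10×3 + 11×2 + 8×3 = 135

E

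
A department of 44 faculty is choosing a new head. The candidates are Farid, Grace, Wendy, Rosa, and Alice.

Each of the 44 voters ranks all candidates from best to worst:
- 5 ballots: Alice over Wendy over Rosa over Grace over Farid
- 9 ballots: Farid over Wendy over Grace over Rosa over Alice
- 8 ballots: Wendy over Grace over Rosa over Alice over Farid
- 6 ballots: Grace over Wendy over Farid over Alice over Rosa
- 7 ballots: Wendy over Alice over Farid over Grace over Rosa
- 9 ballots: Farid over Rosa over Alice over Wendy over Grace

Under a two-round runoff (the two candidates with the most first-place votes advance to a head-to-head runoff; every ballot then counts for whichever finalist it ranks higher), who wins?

Wendy

Round 1 first-place votes: Farid 18, Grace 6, Wendy 15, Rosa 0, Alice 5. Farid and Wendy advance.
Runoff: Farid is ranked above Wendy on 18 ballots, Wendy above Farid on 26.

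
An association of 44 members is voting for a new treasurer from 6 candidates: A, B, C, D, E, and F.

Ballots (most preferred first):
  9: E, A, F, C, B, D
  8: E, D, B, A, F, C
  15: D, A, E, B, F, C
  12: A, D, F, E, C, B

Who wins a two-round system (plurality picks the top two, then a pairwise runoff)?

D

Round 1 first-place votes: A 12, B 0, C 0, D 15, E 17, F 0. E and D advance.
Runoff: E is ranked above D on 17 ballots, D above E on 27.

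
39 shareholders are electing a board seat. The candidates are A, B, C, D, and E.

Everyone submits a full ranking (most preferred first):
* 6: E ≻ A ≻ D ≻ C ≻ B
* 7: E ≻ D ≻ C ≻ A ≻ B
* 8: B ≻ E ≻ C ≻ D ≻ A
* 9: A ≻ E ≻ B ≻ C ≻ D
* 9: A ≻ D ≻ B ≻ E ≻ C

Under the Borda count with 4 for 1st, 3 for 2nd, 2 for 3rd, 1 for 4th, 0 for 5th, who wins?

A: 6×3 + 7×1 + 8×0 + 9×4 + 9×4 = 97
B: 6×0 + 7×0 + 8×4 + 9×2 + 9×2 = 68
C: 6×1 + 7×2 + 8×2 + 9×1 + 9×0 = 45
D: 6×2 + 7×3 + 8×1 + 9×0 + 9×3 = 68
E: 6×4 + 7×4 + 8×3 + 9×3 + 9×1 = 112

E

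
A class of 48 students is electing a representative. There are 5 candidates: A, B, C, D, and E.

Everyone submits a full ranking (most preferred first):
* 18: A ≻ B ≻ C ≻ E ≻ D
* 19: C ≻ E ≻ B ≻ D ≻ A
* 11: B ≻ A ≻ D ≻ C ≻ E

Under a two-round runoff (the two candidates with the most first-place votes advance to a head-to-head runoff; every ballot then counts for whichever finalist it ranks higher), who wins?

A

Round 1 first-place votes: A 18, B 11, C 19, D 0, E 0. C and A advance.
Runoff: C is ranked above A on 19 ballots, A above C on 29.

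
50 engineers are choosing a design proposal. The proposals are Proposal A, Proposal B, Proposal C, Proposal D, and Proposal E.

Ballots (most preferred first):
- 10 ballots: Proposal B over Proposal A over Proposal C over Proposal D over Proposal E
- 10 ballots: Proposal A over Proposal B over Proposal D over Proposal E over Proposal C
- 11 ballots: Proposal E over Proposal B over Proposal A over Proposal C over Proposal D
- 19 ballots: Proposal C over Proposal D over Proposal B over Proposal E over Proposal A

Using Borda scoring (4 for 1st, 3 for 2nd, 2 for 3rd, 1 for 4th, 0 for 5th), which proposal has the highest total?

Proposal A: 10×3 + 10×4 + 11×2 + 19×0 = 92
Proposal B: 10×4 + 10×3 + 11×3 + 19×2 = 141
Proposal C: 10×2 + 10×0 + 11×1 + 19×4 = 107
Proposal D: 10×1 + 10×2 + 11×0 + 19×3 = 87
Proposal E: 10×0 + 10×1 + 11×4 + 19×1 = 73

Proposal B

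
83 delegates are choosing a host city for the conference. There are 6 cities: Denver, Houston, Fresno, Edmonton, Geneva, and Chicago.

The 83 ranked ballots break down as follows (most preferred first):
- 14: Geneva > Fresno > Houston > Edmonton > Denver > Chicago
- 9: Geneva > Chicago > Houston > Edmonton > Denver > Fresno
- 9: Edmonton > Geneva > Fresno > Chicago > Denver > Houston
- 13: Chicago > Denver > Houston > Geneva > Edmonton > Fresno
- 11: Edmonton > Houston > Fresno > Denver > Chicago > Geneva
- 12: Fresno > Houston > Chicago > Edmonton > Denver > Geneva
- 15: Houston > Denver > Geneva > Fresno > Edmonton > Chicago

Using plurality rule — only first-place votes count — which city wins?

Geneva

First-place votes: Denver 0, Houston 15, Fresno 12, Edmonton 20, Geneva 23, Chicago 13.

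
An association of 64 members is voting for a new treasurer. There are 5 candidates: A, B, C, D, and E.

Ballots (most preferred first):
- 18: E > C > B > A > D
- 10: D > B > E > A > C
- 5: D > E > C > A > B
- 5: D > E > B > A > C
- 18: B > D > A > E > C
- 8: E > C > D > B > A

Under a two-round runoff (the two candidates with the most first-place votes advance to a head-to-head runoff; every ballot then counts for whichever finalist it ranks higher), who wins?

D

Round 1 first-place votes: A 0, B 18, C 0, D 20, E 26. E and D advance.
Runoff: E is ranked above D on 26 ballots, D above E on 38.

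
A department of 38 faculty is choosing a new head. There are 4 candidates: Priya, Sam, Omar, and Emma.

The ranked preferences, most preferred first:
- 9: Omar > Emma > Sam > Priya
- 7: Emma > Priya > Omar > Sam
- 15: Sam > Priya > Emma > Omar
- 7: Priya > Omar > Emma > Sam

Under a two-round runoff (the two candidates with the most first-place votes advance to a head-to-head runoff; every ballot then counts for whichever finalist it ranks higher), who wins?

Omar

Round 1 first-place votes: Priya 7, Sam 15, Omar 9, Emma 7. Sam and Omar advance.
Runoff: Sam is ranked above Omar on 15 ballots, Omar above Sam on 23.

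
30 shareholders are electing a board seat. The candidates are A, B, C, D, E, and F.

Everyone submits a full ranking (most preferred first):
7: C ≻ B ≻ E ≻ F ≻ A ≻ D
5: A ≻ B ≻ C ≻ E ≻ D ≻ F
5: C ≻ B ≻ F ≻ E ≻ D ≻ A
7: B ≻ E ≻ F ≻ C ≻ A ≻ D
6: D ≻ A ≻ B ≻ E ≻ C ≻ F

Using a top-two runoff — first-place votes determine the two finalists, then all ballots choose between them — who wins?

B

Round 1 first-place votes: A 5, B 7, C 12, D 6, E 0, F 0. C and B advance.
Runoff: C is ranked above B on 12 ballots, B above C on 18.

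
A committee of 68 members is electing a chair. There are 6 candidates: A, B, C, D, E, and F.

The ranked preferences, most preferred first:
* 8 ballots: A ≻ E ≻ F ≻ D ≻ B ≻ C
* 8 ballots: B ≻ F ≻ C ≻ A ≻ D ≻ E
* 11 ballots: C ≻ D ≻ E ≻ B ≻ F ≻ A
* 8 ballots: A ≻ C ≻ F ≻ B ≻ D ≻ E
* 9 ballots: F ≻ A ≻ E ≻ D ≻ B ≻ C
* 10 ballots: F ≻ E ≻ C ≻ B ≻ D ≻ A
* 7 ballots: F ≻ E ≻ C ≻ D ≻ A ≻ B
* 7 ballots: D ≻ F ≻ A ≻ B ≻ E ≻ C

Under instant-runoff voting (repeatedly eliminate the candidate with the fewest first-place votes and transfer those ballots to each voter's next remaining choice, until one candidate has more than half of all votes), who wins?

F

Round 1: A 16, B 8, C 11, D 7, E 0, F 26. E eliminated.
Round 2: A 16, B 8, C 11, D 7, F 26. D eliminated.
Round 3: A 16, B 8, C 11, F 33. B eliminated.
Round 4: A 16, C 11, F 41. F has a majority (≥35).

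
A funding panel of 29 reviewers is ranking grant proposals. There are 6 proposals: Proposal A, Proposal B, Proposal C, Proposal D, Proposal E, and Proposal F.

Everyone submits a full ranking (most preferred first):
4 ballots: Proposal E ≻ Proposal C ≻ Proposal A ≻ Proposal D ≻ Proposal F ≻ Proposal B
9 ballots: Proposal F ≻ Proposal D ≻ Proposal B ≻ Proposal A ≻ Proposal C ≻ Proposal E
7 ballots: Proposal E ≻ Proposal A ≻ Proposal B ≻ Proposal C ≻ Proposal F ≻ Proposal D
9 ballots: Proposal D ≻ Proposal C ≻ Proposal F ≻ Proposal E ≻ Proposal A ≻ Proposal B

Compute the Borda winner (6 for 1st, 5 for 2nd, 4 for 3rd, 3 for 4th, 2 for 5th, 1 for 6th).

Proposal A: 4×4 + 9×3 + 7×5 + 9×2 = 96
Proposal B: 4×1 + 9×4 + 7×4 + 9×1 = 77
Proposal C: 4×5 + 9×2 + 7×3 + 9×5 = 104
Proposal D: 4×3 + 9×5 + 7×1 + 9×6 = 118
Proposal E: 4×6 + 9×1 + 7×6 + 9×3 = 102
Proposal F: 4×2 + 9×6 + 7×2 + 9×4 = 112

Proposal D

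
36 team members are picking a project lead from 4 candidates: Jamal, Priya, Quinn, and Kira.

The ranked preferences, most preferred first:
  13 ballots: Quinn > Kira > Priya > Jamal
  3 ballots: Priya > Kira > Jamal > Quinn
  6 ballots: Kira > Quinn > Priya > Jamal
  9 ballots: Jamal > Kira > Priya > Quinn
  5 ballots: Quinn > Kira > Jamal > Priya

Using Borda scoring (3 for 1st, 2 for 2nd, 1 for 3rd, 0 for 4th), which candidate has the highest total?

Jamal: 13×0 + 3×1 + 6×0 + 9×3 + 5×1 = 35
Priya: 13×1 + 3×3 + 6×1 + 9×1 + 5×0 = 37
Quinn: 13×3 + 3×0 + 6×2 + 9×0 + 5×3 = 66
Kira: 13×2 + 3×2 + 6×3 + 9×2 + 5×2 = 78

Kira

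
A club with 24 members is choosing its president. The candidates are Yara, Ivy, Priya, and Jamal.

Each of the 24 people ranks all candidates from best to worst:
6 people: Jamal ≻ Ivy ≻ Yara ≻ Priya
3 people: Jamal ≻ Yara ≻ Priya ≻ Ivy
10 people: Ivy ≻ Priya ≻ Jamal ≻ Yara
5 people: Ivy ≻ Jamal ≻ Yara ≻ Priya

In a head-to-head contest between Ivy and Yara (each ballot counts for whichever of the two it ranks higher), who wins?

Ivy is ranked above Yara on 21 ballots; Yara above Ivy on 3.

Ivy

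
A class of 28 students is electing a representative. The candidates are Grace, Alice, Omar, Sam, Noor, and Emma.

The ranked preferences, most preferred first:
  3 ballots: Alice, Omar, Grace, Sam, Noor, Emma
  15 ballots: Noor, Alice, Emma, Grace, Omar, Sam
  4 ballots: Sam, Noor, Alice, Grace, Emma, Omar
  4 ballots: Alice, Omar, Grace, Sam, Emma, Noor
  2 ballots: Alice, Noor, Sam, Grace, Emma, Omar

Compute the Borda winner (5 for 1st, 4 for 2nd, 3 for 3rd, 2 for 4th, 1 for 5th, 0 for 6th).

Alice

Grace: 3×3 + 15×2 + 4×2 + 4×3 + 2×2 = 63
Alice: 3×5 + 15×4 + 4×3 + 4×5 + 2×5 = 117
Omar: 3×4 + 15×1 + 4×0 + 4×4 + 2×0 = 43
Sam: 3×2 + 15×0 + 4×5 + 4×2 + 2×3 = 40
Noor: 3×1 + 15×5 + 4×4 + 4×0 + 2×4 = 102
Emma: 3×0 + 15×3 + 4×1 + 4×1 + 2×1 = 55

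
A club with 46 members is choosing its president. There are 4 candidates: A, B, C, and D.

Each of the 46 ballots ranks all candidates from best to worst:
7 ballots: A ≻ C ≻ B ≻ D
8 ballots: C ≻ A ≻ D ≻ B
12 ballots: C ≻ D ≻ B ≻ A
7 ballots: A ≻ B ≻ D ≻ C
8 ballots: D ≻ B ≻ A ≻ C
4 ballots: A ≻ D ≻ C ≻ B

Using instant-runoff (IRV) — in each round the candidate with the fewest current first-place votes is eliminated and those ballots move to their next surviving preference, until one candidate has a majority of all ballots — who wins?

A

Round 1: A 18, B 0, C 20, D 8. B eliminated.
Round 2: A 18, C 20, D 8. D eliminated.
Round 3: A 26, C 20. A has a majority (≥24).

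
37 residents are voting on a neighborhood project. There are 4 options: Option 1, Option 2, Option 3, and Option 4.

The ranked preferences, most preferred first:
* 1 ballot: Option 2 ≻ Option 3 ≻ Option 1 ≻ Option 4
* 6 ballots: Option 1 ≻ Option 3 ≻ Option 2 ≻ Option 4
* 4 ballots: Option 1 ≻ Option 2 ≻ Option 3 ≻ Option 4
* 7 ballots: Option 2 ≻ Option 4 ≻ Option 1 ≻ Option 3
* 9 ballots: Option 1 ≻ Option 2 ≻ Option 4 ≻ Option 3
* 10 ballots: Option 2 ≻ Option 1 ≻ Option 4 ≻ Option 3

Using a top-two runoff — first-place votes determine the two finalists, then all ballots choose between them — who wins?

Round 1 first-place votes: Option 1 19, Option 2 18, Option 3 0, Option 4 0. Option 1 and Option 2 advance.
Runoff: Option 1 is ranked above Option 2 on 19 ballots, Option 2 above Option 1 on 18.

Option 1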